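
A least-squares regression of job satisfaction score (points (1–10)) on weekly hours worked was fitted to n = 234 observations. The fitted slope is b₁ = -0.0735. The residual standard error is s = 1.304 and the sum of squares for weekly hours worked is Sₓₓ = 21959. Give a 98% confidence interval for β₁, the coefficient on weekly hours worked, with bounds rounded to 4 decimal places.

SE(b₁) = s/√Sₓₓ = 1.304/√21959 = 0.00879977.
df = n − 2 = 232.
t* = t_{0.01, 232} = 2.342528.
Margin = t* × SE = 2.342528 × 0.00879977 = 0.020614.
CI: -0.0735 ± 0.020614 → (-0.0941, -0.0529).
With 98% confidence, each one-unit increase in weekly hours worked is associated with a change of between -0.0941 and -0.0529 points (1–10) in job satisfaction score.

(-0.0941, -0.0529)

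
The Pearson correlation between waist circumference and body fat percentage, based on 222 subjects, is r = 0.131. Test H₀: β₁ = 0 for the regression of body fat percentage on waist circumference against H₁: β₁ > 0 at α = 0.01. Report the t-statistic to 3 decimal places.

t = 1.960

t = r·√(n − 2)/√(1 − r²) = 0.131·√220/√0.982839 = 1.960.
df = n − 2 = 220.
One-sided p ≈ 0.0256, which is ≥ 0.01, so fail to reject H₀.
The data do not give significant evidence of a linear association between waist circumference and body fat percentage.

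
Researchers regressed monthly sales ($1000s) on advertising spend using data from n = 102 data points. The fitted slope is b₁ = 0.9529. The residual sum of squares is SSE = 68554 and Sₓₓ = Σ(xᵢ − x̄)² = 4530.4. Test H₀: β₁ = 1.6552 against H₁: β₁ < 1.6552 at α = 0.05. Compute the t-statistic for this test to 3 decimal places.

MSE = SSE/(n − 2) = 68554/100 = 685.54.
SE(b₁) = √(MSE/Sₓₓ) = √(685.54/4530.4) = 0.388999.
t = (0.9529 − 1.6552) / 0.388999 = -1.805.
df = n − 2 = 100.
One-sided p ≈ 0.0370, which is < 0.05, so reject H₀.
There is evidence that the true slope on advertising spend is below 1.6552 $1000s per unit.

t = -1.805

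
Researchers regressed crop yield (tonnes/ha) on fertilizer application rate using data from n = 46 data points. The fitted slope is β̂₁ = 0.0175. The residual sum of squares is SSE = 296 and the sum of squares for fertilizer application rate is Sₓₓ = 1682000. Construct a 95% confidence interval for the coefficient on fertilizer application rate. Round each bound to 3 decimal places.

(0.013, 0.022)

MSE = SSE/(n − 2) = 296/44 = 6.72727.
SE(β̂₁) = √(MSE/Sₓₓ) = √(6.72727/1682000) = 0.00199989.
df = n − 2 = 44.
t* = t_{0.025, 44} = 2.015368.
Margin = t* × SE = 2.015368 × 0.00199989 = 0.00403.
CI: 0.0175 ± 0.00403 → (0.013, 0.022).
With 95% confidence, each one-unit increase in fertilizer application rate is associated with a change of between 0.013 and 0.022 tonnes/ha in crop yield.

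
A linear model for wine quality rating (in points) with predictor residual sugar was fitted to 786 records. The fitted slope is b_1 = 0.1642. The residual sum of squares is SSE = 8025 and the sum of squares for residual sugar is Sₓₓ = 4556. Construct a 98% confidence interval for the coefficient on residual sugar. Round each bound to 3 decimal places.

MSE = SSE/(n − 2) = 8025/784 = 10.236.
SE(b_1) = √(MSE/Sₓₓ) = √(10.236/4556) = 0.0473994.
df = n − 2 = 784.
t* = t_{0.01, 784} = 2.331114.
Margin = t* × SE = 2.331114 × 0.0473994 = 0.11049.
CI: 0.1642 ± 0.11049 → (0.054, 0.275).
With 98% confidence, each one-unit increase in residual sugar is associated with a change of between 0.054 and 0.275 points in wine quality rating.

(0.054, 0.275)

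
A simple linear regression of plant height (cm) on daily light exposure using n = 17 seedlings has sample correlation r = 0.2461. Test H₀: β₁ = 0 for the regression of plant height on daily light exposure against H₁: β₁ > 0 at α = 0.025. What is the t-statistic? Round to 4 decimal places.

t = r·√(n − 2)/√(1 − r²) = 0.2461·√15/√0.939435 = 0.9834.
df = n − 2 = 15.
One-sided p ≈ 0.1705, which is ≥ 0.025, so fail to reject H₀.
The data do not give significant evidence of a linear association between daily light exposure and plant height.

t = 0.9834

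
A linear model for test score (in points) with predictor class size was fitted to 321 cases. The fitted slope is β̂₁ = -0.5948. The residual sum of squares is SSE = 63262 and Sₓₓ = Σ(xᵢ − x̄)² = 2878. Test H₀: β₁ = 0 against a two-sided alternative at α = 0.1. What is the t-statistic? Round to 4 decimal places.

MSE = SSE/(n − 2) = 63262/319 = 198.313.
SE(β̂₁) = √(MSE/Sₓₓ) = √(198.313/2878) = 0.262501.
t = -0.5948 / 0.262501 = -2.2659.
df = n − 2 = 319.
Two-sided p ≈ 0.0241, which is < 0.1, so reject H₀.
There is evidence that class size is associated with test score.

t = -2.2659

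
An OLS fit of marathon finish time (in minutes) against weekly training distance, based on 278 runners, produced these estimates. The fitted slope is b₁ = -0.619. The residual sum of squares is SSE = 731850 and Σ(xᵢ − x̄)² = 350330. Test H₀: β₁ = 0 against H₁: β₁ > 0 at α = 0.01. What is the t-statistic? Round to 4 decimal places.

MSE = SSE/(n − 2) = 731850/276 = 2651.63.
SE(b₁) = √(MSE/Sₓₓ) = √(2651.63/350330) = 0.0869997.
t = -0.619 / 0.0869997 = -7.1150.
df = n − 2 = 276.
One-sided p ≈ 1.0000, which is ≥ 0.01, so fail to reject H₀.
The data do not give significant evidence that the true slope on weekly training distance is positive.

t = -7.1150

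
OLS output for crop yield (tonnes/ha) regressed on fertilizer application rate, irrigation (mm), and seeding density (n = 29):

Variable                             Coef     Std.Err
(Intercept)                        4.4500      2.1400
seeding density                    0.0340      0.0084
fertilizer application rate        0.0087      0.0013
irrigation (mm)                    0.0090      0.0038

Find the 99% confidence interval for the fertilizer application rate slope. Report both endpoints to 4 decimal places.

(0.0051, 0.0123)

Read off: b = 0.0087, SE = 0.0013 for fertilizer application rate.
df = n − k − 1 = 29 − 3 − 1 = 25.
t* = t_{0.005, 25} = 2.787436.
Margin = t* × SE = 2.787436 × 0.0013 = 0.003624.
CI: 0.0087 ± 0.003624 → (0.0051, 0.0123).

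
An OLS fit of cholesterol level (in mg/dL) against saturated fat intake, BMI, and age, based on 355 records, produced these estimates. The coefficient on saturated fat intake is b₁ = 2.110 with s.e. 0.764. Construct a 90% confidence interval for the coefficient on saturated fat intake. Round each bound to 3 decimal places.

df = n − k − 1 = 355 − 3 − 1 = 351.
t* = t_{0.05, 351} = 1.649206.
Margin = t* × SE = 1.649206 × 0.764 = 1.25999.
CI: 2.110 ± 1.25999 → (0.850, 3.370).
With 90% confidence, each one-unit increase in saturated fat intake is associated with a change of between 0.850 and 3.370 mg/dL in cholesterol level, holding the other predictors fixed.

(0.850, 3.370)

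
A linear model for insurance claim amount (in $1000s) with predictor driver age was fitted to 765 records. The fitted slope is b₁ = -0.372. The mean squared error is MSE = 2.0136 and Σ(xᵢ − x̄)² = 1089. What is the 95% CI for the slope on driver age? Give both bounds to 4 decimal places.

SE(b₁) = √(MSE/Sₓₓ) = √(2.0136/1089) = 0.0430004.
df = n − 2 = 763.
t* = t_{0.025, 763} = 1.963078.
Margin = t* × SE = 1.963078 × 0.0430004 = 0.084413.
CI: -0.372 ± 0.084413 → (-0.4564, -0.2876).
With 95% confidence, each one-unit increase in driver age is associated with a change of between -0.4564 and -0.2876 $1000s in insurance claim amount.

(-0.4564, -0.2876)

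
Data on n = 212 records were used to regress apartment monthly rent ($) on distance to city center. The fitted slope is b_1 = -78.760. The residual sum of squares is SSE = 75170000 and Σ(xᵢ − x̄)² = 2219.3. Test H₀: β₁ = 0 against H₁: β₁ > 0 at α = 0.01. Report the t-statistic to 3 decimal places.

MSE = SSE/(n − 2) = 75170000/210 = 357952.
SE(b_1) = √(MSE/Sₓₓ) = √(357952/2219.3) = 12.7.
t = -78.760 / 12.7 = -6.202.
df = n − 2 = 210.
One-sided p ≈ 1.0000, which is ≥ 0.01, so fail to reject H₀.
The data do not give significant evidence that the true slope on distance to city center is positive.

t = -6.202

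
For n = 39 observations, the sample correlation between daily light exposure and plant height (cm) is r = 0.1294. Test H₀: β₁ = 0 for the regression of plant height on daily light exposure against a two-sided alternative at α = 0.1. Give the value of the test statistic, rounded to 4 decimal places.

t = 0.7938

t = r·√(n − 2)/√(1 − r²) = 0.1294·√37/√0.983256 = 0.7938.
df = n − 2 = 37.
Two-sided p ≈ 0.4324, which is ≥ 0.1, so fail to reject H₀.
The data do not give significant evidence of a linear association between daily light exposure and plant height.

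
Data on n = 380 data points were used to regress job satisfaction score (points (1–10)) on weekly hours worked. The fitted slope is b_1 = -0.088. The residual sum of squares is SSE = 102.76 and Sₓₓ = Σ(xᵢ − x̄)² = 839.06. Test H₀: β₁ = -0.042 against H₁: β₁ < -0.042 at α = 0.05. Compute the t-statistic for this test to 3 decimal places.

t = -2.556

MSE = SSE/(n − 2) = 102.76/378 = 0.271852.
SE(b_1) = √(MSE/Sₓₓ) = √(0.271852/839.06) = 0.0179999.
t = (-0.088 − (-0.042)) / 0.0179999 = -2.556.
df = n − 2 = 378.
One-sided p ≈ 0.0055, which is < 0.05, so reject H₀.
There is evidence that the true slope on weekly hours worked is below -0.042 points (1–10) per unit.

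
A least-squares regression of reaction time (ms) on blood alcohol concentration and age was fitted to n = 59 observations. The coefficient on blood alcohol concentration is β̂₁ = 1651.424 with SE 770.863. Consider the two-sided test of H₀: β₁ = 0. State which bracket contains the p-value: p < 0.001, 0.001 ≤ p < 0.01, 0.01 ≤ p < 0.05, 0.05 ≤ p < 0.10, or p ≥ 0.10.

0.01 ≤ p < 0.05

t = 1651.424 / 770.863 = 2.142.
df = n − k − 1 = 59 − 2 − 1 = 56.
Two-sided p = 2·P(T_{56} > |t|) ≈ 0.0365.
So 0.01 ≤ p < 0.05.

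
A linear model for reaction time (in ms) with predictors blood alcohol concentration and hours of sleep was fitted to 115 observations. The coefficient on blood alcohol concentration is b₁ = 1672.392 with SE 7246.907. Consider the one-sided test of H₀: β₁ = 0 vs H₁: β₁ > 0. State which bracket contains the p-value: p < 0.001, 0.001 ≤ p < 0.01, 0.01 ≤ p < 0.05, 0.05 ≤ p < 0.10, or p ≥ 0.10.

p ≥ 0.10

t = 1672.392 / 7246.907 = 0.231.
df = n − k − 1 = 115 − 2 − 1 = 112.
One-sided p = P(T_{112} > t) ≈ 0.4090.
So p ≥ 0.10.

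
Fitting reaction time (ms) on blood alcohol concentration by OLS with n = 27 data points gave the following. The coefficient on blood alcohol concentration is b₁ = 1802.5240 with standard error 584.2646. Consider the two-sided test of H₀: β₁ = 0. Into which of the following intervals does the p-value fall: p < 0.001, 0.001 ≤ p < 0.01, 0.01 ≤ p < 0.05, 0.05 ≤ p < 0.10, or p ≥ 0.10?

0.001 ≤ p < 0.01

t = 1802.5240 / 584.2646 = 3.085.
df = n − 2 = 27 − 2 = 25.
Two-sided p = 2·P(T_{25} > |t|) ≈ 0.0049.
So 0.001 ≤ p < 0.01.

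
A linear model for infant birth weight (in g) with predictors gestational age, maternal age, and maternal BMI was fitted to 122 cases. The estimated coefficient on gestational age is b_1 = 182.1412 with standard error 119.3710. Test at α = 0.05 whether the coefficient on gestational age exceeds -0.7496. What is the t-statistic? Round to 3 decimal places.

t = 1.532

H₀: β₁ = -0.7496 vs H₁: β₁ > -0.7496.
t = (b_1 − β₁⁰)/SE = (182.1412 − (-0.7496)) / 119.3710 = 1.532.
df = n − k − 1 = 122 − 3 − 1 = 118.
One-sided p ≈ 0.0641, which is ≥ 0.05, so fail to reject H₀.
The data do not give significant evidence that the true slope on gestational age exceeds -0.7496 g per unit, holding the other predictors fixed.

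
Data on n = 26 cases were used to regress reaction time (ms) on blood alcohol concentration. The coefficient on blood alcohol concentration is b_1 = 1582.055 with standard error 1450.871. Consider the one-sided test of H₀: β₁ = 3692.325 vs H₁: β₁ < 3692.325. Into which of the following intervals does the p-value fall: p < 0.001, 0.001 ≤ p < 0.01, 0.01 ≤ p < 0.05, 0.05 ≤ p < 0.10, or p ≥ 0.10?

0.05 ≤ p < 0.10

t = (1582.055 − 3692.325) / 1450.871 = -1.454.
df = n − 2 = 26 − 2 = 24.
One-sided p = P(T_{24} < t) ≈ 0.0794.
So 0.05 ≤ p < 0.10.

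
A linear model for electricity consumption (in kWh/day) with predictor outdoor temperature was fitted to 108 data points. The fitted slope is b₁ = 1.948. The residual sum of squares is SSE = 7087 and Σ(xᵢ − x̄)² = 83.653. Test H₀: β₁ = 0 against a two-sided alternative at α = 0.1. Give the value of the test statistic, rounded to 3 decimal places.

MSE = SSE/(n − 2) = 7087/106 = 66.8585.
SE(b₁) = √(MSE/Sₓₓ) = √(66.8585/83.653) = 0.894.
t = 1.948 / 0.894 = 2.179.
df = n − 2 = 106.
Two-sided p ≈ 0.0315, which is < 0.1, so reject H₀.
There is evidence that outdoor temperature is associated with electricity consumption.

t = 2.179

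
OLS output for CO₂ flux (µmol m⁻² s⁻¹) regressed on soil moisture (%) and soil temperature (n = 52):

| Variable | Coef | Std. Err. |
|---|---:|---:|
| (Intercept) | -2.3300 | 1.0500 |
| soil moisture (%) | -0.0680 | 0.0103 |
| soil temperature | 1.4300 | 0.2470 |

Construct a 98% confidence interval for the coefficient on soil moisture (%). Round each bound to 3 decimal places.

Read off: b = -0.0680, SE = 0.0103 for soil moisture (%).
df = n − k − 1 = 52 − 2 − 1 = 49.
t* = t_{0.01, 49} = 2.404892.
Margin = t* × SE = 2.404892 × 0.0103 = 0.02477.
CI: -0.0680 ± 0.02477 → (-0.093, -0.043).

(-0.093, -0.043)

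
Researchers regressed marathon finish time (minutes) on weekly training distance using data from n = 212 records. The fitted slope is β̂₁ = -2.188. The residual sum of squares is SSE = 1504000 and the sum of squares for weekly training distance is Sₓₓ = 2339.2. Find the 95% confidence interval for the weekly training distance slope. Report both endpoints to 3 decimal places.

(-5.637, 1.261)

MSE = SSE/(n − 2) = 1504000/210 = 7161.9.
SE(β̂₁) = √(MSE/Sₓₓ) = √(7161.9/2339.2) = 1.74977.
df = n − 2 = 210.
t* = t_{0.025, 210} = 1.971325.
Margin = t* × SE = 1.971325 × 1.74977 = 3.44936.
CI: -2.188 ± 3.44936 → (-5.637, 1.261).
With 95% confidence, each one-unit increase in weekly training distance is associated with a change of between -5.637 and 1.261 minutes in marathon finish time.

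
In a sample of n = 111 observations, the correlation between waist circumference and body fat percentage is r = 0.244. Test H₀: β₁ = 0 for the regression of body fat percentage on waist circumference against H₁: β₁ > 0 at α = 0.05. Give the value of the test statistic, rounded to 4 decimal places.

t = r·√(n − 2)/√(1 − r²) = 0.244·√109/√0.940464 = 2.6268.
df = n − 2 = 109.
One-sided p ≈ 0.0049, which is < 0.05, so reject H₀.
There is evidence of a linear association between waist circumference and body fat percentage.

t = 2.6268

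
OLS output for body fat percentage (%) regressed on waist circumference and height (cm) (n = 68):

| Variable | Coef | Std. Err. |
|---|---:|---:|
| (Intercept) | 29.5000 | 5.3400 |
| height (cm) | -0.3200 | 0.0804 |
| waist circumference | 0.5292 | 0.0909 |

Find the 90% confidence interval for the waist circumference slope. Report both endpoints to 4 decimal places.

Read off: b = 0.5292, SE = 0.0909 for waist circumference.
df = n − k − 1 = 68 − 2 − 1 = 65.
t* = t_{0.05, 65} = 1.668636.
Margin = t* × SE = 1.668636 × 0.0909 = 0.151679.
CI: 0.5292 ± 0.151679 → (0.3775, 0.6809).

(0.3775, 0.6809)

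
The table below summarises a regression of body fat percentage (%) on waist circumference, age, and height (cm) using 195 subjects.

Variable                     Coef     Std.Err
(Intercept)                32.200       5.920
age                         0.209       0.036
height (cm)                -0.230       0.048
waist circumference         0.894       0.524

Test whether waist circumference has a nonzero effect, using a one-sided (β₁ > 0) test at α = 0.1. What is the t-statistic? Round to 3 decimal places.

t = 1.706

Read off: b = 0.894, SE = 0.524 for waist circumference.
H₀: β₁ = 0 vs H₁: β₁ > 0.
t = 0.894 / 0.524 = 1.706.
df = n − k − 1 = 195 − 3 − 1 = 191.
One-sided p ≈ 0.0448, which is < 0.1, so reject H₀.
There is evidence that the true slope on waist circumference is positive, holding the other predictors fixed.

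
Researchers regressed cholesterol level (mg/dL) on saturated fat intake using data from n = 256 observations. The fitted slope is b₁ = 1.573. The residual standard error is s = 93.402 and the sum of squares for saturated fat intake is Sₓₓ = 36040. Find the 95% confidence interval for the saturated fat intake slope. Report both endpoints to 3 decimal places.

SE(b₁) = s/√Sₓₓ = 93.402/√36040 = 0.491999.
df = n − 2 = 254.
t* = t_{0.025, 254} = 1.969348.
Margin = t* × SE = 1.969348 × 0.491999 = 0.96892.
CI: 1.573 ± 0.96892 → (0.604, 2.542).
With 95% confidence, each one-unit increase in saturated fat intake is associated with a change of between 0.604 and 2.542 mg/dL in cholesterol level.

(0.604, 2.542)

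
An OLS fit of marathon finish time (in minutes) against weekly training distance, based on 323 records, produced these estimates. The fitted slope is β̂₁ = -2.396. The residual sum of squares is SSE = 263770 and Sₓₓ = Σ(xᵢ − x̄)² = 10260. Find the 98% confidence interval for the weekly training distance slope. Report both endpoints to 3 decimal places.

MSE = SSE/(n − 2) = 263770/321 = 821.713.
SE(β̂₁) = √(MSE/Sₓₓ) = √(821.713/10260) = 0.283.
df = n − 2 = 321.
t* = t_{0.01, 321} = 2.338021.
Margin = t* × SE = 2.338021 × 0.283 = 0.66166.
CI: -2.396 ± 0.66166 → (-3.058, -1.734).
With 98% confidence, each one-unit increase in weekly training distance is associated with a change of between -3.058 and -1.734 minutes in marathon finish time.

(-3.058, -1.734)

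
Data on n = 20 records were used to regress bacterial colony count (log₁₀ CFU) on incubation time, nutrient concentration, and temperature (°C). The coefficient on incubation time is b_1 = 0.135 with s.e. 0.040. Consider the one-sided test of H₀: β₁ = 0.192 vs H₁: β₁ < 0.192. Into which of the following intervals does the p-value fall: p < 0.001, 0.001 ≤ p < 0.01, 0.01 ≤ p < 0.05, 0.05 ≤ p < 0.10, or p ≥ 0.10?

t = (0.135 − 0.192) / 0.040 = -1.425.
df = n − k − 1 = 20 − 3 − 1 = 16.
One-sided p = P(T_{16} < t) ≈ 0.0867.
So 0.05 ≤ p < 0.10.

0.05 ≤ p < 0.10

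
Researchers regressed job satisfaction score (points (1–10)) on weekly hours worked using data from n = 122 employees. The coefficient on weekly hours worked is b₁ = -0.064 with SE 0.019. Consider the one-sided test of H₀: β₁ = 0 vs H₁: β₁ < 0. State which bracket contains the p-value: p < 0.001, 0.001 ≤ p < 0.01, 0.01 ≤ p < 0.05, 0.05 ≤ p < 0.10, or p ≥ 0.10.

p < 0.001

t = -0.064 / 0.019 = -3.368.
df = n − 2 = 122 − 2 = 120.
One-sided p = P(T_{120} < t) ≈ 0.0005.
So p < 0.001.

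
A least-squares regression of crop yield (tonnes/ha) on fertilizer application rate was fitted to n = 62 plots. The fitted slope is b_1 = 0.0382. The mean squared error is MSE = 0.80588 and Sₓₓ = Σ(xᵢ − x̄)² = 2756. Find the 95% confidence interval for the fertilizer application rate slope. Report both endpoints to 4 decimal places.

(0.0040, 0.0724)

SE(b_1) = √(MSE/Sₓₓ) = √(0.80588/2756) = 0.0171.
df = n − 2 = 60.
t* = t_{0.025, 60} = 2.000298.
Margin = t* × SE = 2.000298 × 0.0171 = 0.034205.
CI: 0.0382 ± 0.034205 → (0.0040, 0.0724).
With 95% confidence, each one-unit increase in fertilizer application rate is associated with a change of between 0.0040 and 0.0724 tonnes/ha in crop yield.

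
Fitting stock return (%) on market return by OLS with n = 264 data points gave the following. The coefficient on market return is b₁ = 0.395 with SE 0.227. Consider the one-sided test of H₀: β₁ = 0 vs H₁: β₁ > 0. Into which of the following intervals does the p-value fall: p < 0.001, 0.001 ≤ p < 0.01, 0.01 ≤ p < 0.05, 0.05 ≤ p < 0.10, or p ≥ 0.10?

0.01 ≤ p < 0.05

t = 0.395 / 0.227 = 1.740.
df = n − 2 = 264 − 2 = 262.
One-sided p = P(T_{262} > t) ≈ 0.0415.
So 0.01 ≤ p < 0.05.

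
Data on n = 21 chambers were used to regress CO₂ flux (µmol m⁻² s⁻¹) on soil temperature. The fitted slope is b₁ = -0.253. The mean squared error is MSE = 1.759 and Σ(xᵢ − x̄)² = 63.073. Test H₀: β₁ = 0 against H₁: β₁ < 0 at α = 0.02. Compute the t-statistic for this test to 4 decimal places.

t = -1.5150

SE(b₁) = √(MSE/Sₓₓ) = √(1.759/63.073) = 0.166998.
t = -0.253 / 0.166998 = -1.5150.
df = n − 2 = 19.
One-sided p ≈ 0.0731, which is ≥ 0.02, so fail to reject H₀.
The data do not give significant evidence that the true slope on soil temperature is negative.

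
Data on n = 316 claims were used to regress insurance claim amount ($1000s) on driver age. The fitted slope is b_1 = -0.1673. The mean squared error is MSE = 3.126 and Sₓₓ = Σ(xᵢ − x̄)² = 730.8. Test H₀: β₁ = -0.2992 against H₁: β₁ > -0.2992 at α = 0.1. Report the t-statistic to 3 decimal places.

SE(b_1) = √(MSE/Sₓₓ) = √(3.126/730.8) = 0.0654026.
t = (-0.1673 − (-0.2992)) / 0.0654026 = 2.017.
df = n − 2 = 314.
One-sided p ≈ 0.0223, which is < 0.1, so reject H₀.
There is evidence that the true slope on driver age exceeds -0.2992 $1000s per unit.

t = 2.017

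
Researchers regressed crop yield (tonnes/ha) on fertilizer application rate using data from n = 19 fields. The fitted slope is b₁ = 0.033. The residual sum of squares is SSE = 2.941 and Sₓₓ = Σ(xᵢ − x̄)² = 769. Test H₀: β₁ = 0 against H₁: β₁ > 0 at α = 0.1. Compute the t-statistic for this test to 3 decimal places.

t = 2.200

MSE = SSE/(n − 2) = 2.941/17 = 0.173.
SE(b₁) = √(MSE/Sₓₓ) = √(0.173/769) = 0.0149989.
t = 0.033 / 0.0149989 = 2.200.
df = n − 2 = 17.
One-sided p ≈ 0.0210, which is < 0.1, so reject H₀.
There is evidence that the true slope on fertilizer application rate is positive.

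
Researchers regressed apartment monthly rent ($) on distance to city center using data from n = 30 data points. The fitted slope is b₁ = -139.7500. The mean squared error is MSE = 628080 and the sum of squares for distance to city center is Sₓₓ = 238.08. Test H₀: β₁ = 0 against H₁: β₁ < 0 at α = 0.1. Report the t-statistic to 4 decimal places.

SE(b₁) = √(MSE/Sₓₓ) = √(628080/238.08) = 51.3625.
t = -139.7500 / 51.3625 = -2.7209.
df = n − 2 = 28.
One-sided p ≈ 0.0055, which is < 0.1, so reject H₀.
There is evidence that the true slope on distance to city center is negative.

t = -2.7209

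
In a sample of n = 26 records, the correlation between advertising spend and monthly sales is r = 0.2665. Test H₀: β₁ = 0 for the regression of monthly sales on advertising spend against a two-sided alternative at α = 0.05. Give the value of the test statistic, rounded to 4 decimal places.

t = 1.3546

t = r·√(n − 2)/√(1 − r²) = 0.2665·√24/√0.928978 = 1.3546.
df = n − 2 = 24.
Two-sided p ≈ 0.1882, which is ≥ 0.05, so fail to reject H₀.
The data do not give significant evidence of a linear association between advertising spend and monthly sales.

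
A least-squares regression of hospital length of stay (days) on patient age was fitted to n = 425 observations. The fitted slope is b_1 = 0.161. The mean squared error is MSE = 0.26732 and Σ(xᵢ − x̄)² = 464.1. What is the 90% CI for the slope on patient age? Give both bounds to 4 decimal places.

SE(b_1) = √(MSE/Sₓₓ) = √(0.26732/464.1) = 0.0239999.
df = n − 2 = 423.
t* = t_{0.05, 423} = 1.648464.
Margin = t* × SE = 1.648464 × 0.0239999 = 0.039563.
CI: 0.161 ± 0.039563 → (0.1214, 0.2006).
With 90% confidence, each one-unit increase in patient age is associated with a change of between 0.1214 and 0.2006 days in hospital length of stay.

(0.1214, 0.2006)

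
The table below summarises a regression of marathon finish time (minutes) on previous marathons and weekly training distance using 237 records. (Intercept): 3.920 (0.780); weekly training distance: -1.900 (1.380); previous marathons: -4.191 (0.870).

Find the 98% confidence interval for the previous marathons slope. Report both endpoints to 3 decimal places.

Read off: b = -4.191, SE = 0.870 for previous marathons.
df = n − k − 1 = 237 − 2 − 1 = 234.
t* = t_{0.01, 234} = 2.342389.
Margin = t* × SE = 2.342389 × 0.870 = 2.03788.
CI: -4.191 ± 2.03788 → (-6.229, -2.153).

(-6.229, -2.153)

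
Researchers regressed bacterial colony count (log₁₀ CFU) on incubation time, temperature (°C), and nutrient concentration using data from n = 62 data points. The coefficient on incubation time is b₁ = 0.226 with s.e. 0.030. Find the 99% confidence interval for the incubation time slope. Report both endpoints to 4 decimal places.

df = n − k − 1 = 62 − 3 − 1 = 58.
t* = t_{0.005, 58} = 2.663287.
Margin = t* × SE = 2.663287 × 0.030 = 0.079899.
CI: 0.226 ± 0.079899 → (0.1461, 0.3059).
With 99% confidence, each one-unit increase in incubation time is associated with a change of between 0.1461 and 0.3059 log₁₀ CFU in bacterial colony count, holding the other predictors fixed.

(0.1461, 0.3059)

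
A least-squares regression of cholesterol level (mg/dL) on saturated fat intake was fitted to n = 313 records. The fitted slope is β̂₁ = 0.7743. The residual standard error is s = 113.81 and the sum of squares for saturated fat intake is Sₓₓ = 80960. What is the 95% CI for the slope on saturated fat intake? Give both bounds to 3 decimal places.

SE(β̂₁) = s/√Sₓₓ = 113.81/√80960 = 0.399986.
df = n − 2 = 311.
t* = t_{0.025, 311} = 1.967621.
Margin = t* × SE = 1.967621 × 0.399986 = 0.78702.
CI: 0.7743 ± 0.78702 → (-0.013, 1.561).
With 95% confidence, each one-unit increase in saturated fat intake is associated with a change of between -0.013 and 1.561 mg/dL in cholesterol level.

(-0.013, 1.561)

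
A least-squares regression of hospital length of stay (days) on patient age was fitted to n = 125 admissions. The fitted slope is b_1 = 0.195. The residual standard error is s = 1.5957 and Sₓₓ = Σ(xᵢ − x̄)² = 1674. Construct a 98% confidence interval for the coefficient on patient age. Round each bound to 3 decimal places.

(0.103, 0.287)

SE(b_1) = s/√Sₓₓ = 1.5957/√1674 = 0.0390008.
df = n − 2 = 123.
t* = t_{0.01, 123} = 2.357047.
Margin = t* × SE = 2.357047 × 0.0390008 = 0.09193.
CI: 0.195 ± 0.09193 → (0.103, 0.287).
With 98% confidence, each one-unit increase in patient age is associated with a change of between 0.103 and 0.287 days in hospital length of stay.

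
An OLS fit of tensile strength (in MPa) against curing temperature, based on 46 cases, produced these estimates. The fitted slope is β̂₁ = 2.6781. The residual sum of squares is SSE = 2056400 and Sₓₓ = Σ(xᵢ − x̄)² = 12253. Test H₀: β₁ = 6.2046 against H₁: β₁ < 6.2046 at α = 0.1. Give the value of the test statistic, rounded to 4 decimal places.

MSE = SSE/(n − 2) = 2056400/44 = 46736.4.
SE(β̂₁) = √(MSE/Sₓₓ) = √(46736.4/12253) = 1.95302.
t = (2.6781 − 6.2046) / 1.95302 = -1.8057.
df = n − 2 = 44.
One-sided p ≈ 0.0389, which is < 0.1, so reject H₀.
There is evidence that the true slope on curing temperature is below 6.2046 MPa per unit.

t = -1.8057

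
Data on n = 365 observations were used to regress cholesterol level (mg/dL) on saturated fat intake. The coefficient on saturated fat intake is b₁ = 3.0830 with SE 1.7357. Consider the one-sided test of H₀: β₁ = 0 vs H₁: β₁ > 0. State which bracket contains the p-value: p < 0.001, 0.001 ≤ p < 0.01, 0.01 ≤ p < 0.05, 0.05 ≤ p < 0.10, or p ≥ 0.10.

0.01 ≤ p < 0.05

t = 3.0830 / 1.7357 = 1.776.
df = n − 2 = 365 − 2 = 363.
One-sided p = P(T_{363} > t) ≈ 0.0383.
So 0.01 ≤ p < 0.05.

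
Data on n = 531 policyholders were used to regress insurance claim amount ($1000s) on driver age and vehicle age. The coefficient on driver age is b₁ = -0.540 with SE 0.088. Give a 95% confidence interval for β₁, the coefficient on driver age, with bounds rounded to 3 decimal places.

(-0.713, -0.367)

df = n − k − 1 = 531 − 2 − 1 = 528.
t* = t_{0.025, 528} = 1.964467.
Margin = t* × SE = 1.964467 × 0.088 = 0.17287.
CI: -0.540 ± 0.17287 → (-0.713, -0.367).
With 95% confidence, each one-unit increase in driver age is associated with a change of between -0.713 and -0.367 $1000s in insurance claim amount, holding the other predictors fixed.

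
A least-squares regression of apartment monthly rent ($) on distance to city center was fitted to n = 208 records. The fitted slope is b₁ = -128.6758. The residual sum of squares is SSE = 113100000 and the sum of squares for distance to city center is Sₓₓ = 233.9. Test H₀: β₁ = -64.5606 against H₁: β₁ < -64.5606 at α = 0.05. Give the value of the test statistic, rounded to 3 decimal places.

MSE = SSE/(n − 2) = 113100000/206 = 549029.
SE(b₁) = √(MSE/Sₓₓ) = √(549029/233.9) = 48.4488.
t = (-128.6758 − (-64.5606)) / 48.4488 = -1.323.
df = n − 2 = 206.
One-sided p ≈ 0.0936, which is ≥ 0.05, so fail to reject H₀.
The data do not give significant evidence that the true slope on distance to city center is below -64.5606 $ per unit.

t = -1.323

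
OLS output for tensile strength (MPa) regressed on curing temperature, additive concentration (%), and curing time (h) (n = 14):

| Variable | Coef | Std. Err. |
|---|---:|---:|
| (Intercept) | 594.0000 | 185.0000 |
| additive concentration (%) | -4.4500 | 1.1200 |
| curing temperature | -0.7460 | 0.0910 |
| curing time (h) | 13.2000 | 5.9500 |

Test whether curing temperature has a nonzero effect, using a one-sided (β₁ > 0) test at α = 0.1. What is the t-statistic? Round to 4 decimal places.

Read off: b = -0.7460, SE = 0.0910 for curing temperature.
H₀: β₁ = 0 vs H₁: β₁ > 0.
t = -0.7460 / 0.0910 = -8.1978.
df = n − k − 1 = 14 − 3 − 1 = 10.
One-sided p ≈ 1.0000, which is ≥ 0.1, so fail to reject H₀.
The data do not give significant evidence that the true slope on curing temperature is positive, holding the other predictors fixed.

t = -8.1978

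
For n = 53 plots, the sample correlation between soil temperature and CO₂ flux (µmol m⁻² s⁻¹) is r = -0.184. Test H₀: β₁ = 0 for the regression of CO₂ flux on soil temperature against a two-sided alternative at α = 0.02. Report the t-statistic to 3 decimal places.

t = -1.337

t = r·√(n − 2)/√(1 − r²) = -0.184·√51/√0.966144 = -1.337.
df = n − 2 = 51.
Two-sided p ≈ 0.1872, which is ≥ 0.02, so fail to reject H₀.
The data do not give significant evidence of a linear association between soil temperature and CO₂ flux.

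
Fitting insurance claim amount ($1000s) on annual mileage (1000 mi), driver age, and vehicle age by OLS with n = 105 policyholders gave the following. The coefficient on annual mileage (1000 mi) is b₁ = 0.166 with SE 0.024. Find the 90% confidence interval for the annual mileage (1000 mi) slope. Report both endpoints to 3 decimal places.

df = n − k − 1 = 105 − 3 − 1 = 101.
t* = t_{0.05, 101} = 1.660081.
Margin = t* × SE = 1.660081 × 0.024 = 0.03984.
CI: 0.166 ± 0.03984 → (0.126, 0.206).
With 90% confidence, each one-unit increase in annual mileage (1000 mi) is associated with a change of between 0.126 and 0.206 $1000s in insurance claim amount, holding the other predictors fixed.

(0.126, 0.206)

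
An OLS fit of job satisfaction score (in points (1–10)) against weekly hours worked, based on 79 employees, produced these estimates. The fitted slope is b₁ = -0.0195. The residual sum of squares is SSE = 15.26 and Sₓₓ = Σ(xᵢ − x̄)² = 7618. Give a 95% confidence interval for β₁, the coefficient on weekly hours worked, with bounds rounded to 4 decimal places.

MSE = SSE/(n − 2) = 15.26/77 = 0.198182.
SE(b₁) = √(MSE/Sₓₓ) = √(0.198182/7618) = 0.00510048.
df = n − 2 = 77.
t* = t_{0.025, 77} = 1.991254.
Margin = t* × SE = 1.991254 × 0.00510048 = 0.010156.
CI: -0.0195 ± 0.010156 → (-0.0297, -0.0093).
With 95% confidence, each one-unit increase in weekly hours worked is associated with a change of between -0.0297 and -0.0093 points (1–10) in job satisfaction score.

(-0.0297, -0.0093)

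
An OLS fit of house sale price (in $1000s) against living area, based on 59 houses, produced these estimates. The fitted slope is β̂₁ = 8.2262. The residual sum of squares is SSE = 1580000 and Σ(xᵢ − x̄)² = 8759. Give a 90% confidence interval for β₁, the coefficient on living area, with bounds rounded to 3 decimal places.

(5.252, 11.201)

MSE = SSE/(n − 2) = 1580000/57 = 27719.3.
SE(β̂₁) = √(MSE/Sₓₓ) = √(27719.3/8759) = 1.77895.
df = n − 2 = 57.
t* = t_{0.05, 57} = 1.672029.
Margin = t* × SE = 1.672029 × 1.77895 = 2.97446.
CI: 8.2262 ± 2.97446 → (5.252, 11.201).
With 90% confidence, each one-unit increase in living area is associated with a change of between 5.252 and 11.201 $1000s in house sale price.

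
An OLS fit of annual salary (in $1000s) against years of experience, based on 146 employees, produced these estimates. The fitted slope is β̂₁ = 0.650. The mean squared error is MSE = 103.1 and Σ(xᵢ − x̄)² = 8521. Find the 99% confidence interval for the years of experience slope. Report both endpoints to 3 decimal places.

SE(β̂₁) = √(MSE/Sₓₓ) = √(103.1/8521) = 0.109998.
df = n − 2 = 144.
t* = t_{0.005, 144} = 2.610402.
Margin = t* × SE = 2.610402 × 0.109998 = 0.28714.
CI: 0.650 ± 0.28714 → (0.363, 0.937).
With 99% confidence, each one-unit increase in years of experience is associated with a change of between 0.363 and 0.937 $1000s in annual salary.

(0.363, 0.937)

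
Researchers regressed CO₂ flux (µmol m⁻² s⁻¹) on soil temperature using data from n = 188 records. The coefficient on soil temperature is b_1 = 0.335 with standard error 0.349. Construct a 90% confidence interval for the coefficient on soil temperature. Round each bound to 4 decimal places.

(-0.2419, 0.9119)

df = n − 2 = 188 − 2 = 186.
t* = t_{0.05, 186} = 1.653087.
Margin = t* × SE = 1.653087 × 0.349 = 0.576927.
CI: 0.335 ± 0.576927 → (-0.2419, 0.9119).
With 90% confidence, each one-unit increase in soil temperature is associated with a change of between -0.2419 and 0.9119 µmol m⁻² s⁻¹ in CO₂ flux.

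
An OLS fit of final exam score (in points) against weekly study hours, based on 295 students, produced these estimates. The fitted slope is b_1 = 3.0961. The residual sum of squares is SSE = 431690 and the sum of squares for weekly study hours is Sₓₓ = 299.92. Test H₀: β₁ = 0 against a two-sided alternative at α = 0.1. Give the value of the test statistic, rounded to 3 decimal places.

t = 1.397

MSE = SSE/(n − 2) = 431690/293 = 1473.34.
SE(b_1) = √(MSE/Sₓₓ) = √(1473.34/299.92) = 2.21641.
t = 3.0961 / 2.21641 = 1.397.
df = n − 2 = 293.
Two-sided p ≈ 0.1635, which is ≥ 0.1, so fail to reject H₀.
The data do not give significant evidence of an association between weekly study hours and final exam score.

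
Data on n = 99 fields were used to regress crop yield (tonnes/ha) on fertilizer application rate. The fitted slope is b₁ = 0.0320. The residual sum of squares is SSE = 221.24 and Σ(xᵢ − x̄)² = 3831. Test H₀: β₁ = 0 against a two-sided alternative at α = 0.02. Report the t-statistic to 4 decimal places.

t = 1.3115

MSE = SSE/(n − 2) = 221.24/97 = 2.28082.
SE(b₁) = √(MSE/Sₓₓ) = √(2.28082/3831) = 0.0244.
t = 0.0320 / 0.0244 = 1.3115.
df = n − 2 = 97.
Two-sided p ≈ 0.1928, which is ≥ 0.02, so fail to reject H₀.
The data do not give significant evidence of an association between fertilizer application rate and crop yield.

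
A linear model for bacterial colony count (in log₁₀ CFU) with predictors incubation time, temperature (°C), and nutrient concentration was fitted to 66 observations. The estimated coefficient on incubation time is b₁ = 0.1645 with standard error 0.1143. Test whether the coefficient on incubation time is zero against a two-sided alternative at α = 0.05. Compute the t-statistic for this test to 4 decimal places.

H₀: β₁ = 0 vs H₁: β₁ ≠ 0.
t = (b₁ − β₁⁰)/SE = 0.1645 / 0.1143 = 1.4392.
df = n − k − 1 = 66 − 3 − 1 = 62.
Two-sided p ≈ 0.1551, which is ≥ 0.05, so fail to reject H₀.
The data do not give significant evidence of an association between incubation time and bacterial colony count, after adjusting for the other predictors.

t = 1.4392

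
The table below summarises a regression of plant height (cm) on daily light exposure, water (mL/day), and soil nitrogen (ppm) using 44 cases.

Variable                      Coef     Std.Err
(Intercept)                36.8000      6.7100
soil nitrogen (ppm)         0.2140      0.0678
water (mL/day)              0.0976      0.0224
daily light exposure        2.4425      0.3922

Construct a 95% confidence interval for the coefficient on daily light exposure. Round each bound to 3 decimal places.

(1.650, 3.235)

Read off: b = 2.4425, SE = 0.3922 for daily light exposure.
df = n − k − 1 = 44 − 3 − 1 = 40.
t* = t_{0.025, 40} = 2.021075.
Margin = t* × SE = 2.021075 × 0.3922 = 0.79267.
CI: 2.4425 ± 0.79267 → (1.650, 3.235).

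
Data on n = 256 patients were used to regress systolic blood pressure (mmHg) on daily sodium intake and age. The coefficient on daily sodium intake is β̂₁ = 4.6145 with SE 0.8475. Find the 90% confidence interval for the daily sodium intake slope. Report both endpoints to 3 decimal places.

(3.215, 6.014)

df = n − k − 1 = 256 − 2 − 1 = 253.
t* = t_{0.05, 253} = 1.650899.
Margin = t* × SE = 1.650899 × 0.8475 = 1.39914.
CI: 4.6145 ± 1.39914 → (3.215, 6.014).
With 90% confidence, each one-unit increase in daily sodium intake is associated with a change of between 3.215 and 6.014 mmHg in systolic blood pressure, holding the other predictors fixed.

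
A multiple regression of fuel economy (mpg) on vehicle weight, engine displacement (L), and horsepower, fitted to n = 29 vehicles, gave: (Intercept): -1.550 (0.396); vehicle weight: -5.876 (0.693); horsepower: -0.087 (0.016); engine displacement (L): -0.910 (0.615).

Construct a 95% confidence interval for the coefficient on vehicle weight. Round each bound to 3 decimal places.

Read off: b = -5.876, SE = 0.693 for vehicle weight.
df = n − k − 1 = 29 − 3 − 1 = 25.
t* = t_{0.025, 25} = 2.059539.
Margin = t* × SE = 2.059539 × 0.693 = 1.42726.
CI: -5.876 ± 1.42726 → (-7.303, -4.449).

(-7.303, -4.449)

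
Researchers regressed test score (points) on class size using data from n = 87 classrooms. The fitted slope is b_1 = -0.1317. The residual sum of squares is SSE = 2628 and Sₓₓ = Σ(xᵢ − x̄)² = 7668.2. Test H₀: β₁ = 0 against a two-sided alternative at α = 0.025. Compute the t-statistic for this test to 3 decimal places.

MSE = SSE/(n − 2) = 2628/85 = 30.9176.
SE(b_1) = √(MSE/Sₓₓ) = √(30.9176/7668.2) = 0.0634975.
t = -0.1317 / 0.0634975 = -2.074.
df = n − 2 = 85.
Two-sided p ≈ 0.0411, which is ≥ 0.025, so fail to reject H₀.
The data do not give significant evidence of an association between class size and test score.

t = -2.074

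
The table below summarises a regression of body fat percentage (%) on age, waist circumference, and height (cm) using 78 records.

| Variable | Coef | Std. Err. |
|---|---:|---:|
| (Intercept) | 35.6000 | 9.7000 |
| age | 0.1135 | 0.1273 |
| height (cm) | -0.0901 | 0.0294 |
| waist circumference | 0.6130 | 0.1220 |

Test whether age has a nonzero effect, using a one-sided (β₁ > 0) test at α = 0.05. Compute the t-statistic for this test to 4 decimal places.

t = 0.8916

Read off: b = 0.1135, SE = 0.1273 for age.
H₀: β₁ = 0 vs H₁: β₁ > 0.
t = 0.1135 / 0.1273 = 0.8916.
df = n − k − 1 = 78 − 3 − 1 = 74.
One-sided p ≈ 0.1878, which is ≥ 0.05, so fail to reject H₀.
The data do not give significant evidence that the true slope on age is positive, holding the other predictors fixed.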